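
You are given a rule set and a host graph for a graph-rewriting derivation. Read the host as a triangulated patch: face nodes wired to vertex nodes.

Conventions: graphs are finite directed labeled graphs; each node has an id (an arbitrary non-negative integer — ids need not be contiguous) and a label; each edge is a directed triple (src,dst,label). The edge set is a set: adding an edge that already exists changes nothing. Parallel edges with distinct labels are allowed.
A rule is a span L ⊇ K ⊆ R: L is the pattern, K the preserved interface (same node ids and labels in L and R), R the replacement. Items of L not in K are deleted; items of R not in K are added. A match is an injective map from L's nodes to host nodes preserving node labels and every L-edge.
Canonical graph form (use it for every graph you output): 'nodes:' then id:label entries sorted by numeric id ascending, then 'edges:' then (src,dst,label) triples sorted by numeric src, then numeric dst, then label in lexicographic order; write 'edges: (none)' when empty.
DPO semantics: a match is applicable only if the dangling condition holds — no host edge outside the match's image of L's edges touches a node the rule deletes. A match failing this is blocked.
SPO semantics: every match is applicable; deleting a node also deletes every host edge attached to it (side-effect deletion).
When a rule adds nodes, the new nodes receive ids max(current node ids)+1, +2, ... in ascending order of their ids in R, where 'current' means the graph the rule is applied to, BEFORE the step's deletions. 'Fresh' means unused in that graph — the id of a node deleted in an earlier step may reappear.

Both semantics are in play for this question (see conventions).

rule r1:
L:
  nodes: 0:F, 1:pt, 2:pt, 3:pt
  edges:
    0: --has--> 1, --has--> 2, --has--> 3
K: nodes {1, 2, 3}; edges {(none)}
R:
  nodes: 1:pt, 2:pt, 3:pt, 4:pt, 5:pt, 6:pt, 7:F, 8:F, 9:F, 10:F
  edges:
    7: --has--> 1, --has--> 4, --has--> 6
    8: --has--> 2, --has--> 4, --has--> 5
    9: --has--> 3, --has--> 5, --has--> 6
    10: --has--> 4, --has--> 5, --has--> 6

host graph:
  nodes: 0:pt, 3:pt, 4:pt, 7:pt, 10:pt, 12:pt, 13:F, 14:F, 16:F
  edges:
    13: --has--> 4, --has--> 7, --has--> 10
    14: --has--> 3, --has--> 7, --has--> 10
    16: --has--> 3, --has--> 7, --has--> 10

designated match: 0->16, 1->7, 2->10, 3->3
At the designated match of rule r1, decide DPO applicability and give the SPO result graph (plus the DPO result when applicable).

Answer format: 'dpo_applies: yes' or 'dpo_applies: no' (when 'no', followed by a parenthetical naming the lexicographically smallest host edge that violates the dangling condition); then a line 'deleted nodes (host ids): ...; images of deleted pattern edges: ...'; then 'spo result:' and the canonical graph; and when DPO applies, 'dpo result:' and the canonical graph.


dpo_applies: yes
deleted nodes (host ids): 16; images of deleted pattern edges: (16,3,has); (16,7,has); (16,10,has)
spo result:
nodes: 0:pt, 3:pt, 4:pt, 7:pt, 10:pt, 12:pt, 13:F, 14:F, 17:pt, 18:pt, 19:pt, 20:F, 21:F, 22:F, 23:F
edges: (13,4,has); (13,7,has); (13,10,has); (14,3,has); (14,7,has); (14,10,has); (20,7,has); (20,17,has); (20,19,has); (21,10,has); (21,17,has); (21,18,has); (22,3,has); (22,18,has); (22,19,has); (23,17,has); (23,18,has); (23,19,has)
dpo result:
nodes: 0:pt, 3:pt, 4:pt, 7:pt, 10:pt, 12:pt, 13:F, 14:F, 17:pt, 18:pt, 19:pt, 20:F, 21:F, 22:F, 23:F
edges: (13,4,has); (13,7,has); (13,10,has); (14,3,has); (14,7,has); (14,10,has); (20,7,has); (20,17,has); (20,19,has); (21,10,has); (21,17,has); (21,18,has); (22,3,has); (22,18,has); (22,19,has); (23,17,has); (23,18,has); (23,19,has)


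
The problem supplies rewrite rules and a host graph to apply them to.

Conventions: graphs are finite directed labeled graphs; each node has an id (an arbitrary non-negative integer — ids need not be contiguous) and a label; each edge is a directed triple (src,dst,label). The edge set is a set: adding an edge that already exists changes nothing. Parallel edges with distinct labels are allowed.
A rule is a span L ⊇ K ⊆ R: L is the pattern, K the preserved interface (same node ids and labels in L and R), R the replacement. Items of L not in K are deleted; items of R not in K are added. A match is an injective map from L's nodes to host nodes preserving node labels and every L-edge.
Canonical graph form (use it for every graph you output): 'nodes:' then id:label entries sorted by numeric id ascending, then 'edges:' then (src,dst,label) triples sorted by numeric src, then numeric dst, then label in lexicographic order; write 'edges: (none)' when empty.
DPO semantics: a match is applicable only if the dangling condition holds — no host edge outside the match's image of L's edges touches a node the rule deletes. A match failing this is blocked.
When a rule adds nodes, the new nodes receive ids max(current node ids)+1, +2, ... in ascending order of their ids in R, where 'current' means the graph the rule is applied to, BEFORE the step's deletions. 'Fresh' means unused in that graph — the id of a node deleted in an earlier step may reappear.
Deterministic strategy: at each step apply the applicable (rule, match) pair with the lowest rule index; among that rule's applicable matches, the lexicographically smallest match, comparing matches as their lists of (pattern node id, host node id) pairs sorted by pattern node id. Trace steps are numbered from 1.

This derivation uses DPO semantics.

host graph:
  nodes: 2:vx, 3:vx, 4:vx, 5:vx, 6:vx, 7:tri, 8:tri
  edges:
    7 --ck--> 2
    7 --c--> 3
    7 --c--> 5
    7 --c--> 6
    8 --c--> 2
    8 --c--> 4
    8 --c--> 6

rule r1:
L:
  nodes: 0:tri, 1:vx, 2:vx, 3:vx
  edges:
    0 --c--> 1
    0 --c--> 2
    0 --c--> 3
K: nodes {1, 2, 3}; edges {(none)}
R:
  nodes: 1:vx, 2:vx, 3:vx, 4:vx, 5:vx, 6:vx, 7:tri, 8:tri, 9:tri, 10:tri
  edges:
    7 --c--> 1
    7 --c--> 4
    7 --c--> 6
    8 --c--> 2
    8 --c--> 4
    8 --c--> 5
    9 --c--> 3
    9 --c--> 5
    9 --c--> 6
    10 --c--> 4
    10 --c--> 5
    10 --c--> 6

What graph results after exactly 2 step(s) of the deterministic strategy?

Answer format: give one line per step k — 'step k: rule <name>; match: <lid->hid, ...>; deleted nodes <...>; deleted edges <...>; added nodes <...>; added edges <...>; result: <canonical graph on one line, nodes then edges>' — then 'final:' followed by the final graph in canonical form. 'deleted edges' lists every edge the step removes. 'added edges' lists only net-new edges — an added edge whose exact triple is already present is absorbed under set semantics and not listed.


step 1: rule r1; match: 0->8, 1->2, 2->4, 3->6; deleted nodes 8; deleted edges (8,2,c); (8,4,c); (8,6,c); added nodes 9, 10, 11, 12, 13, 14, 15; added edges (12,2,c); (12,9,c); (12,11,c); (13,4,c); (13,9,c); (13,10,c); (14,6,c); (14,10,c); (14,11,c); (15,9,c); (15,10,c); (15,11,c); result: nodes: 2:vx, 3:vx, 4:vx, 5:vx, 6:vx, 7:tri, 9:vx, 10:vx, 11:vx, 12:tri, 13:tri, 14:tri, 15:tri edges: (7,2,ck); (7,3,c); (7,5,c); (7,6,c); (12,2,c); (12,9,c); (12,11,c); (13,4,c); (13,9,c); (13,10,c); (14,6,c); (14,10,c); (14,11,c); (15,9,c); (15,10,c); (15,11,c)
step 2: rule r1; match: 0->12, 1->2, 2->9, 3->11; deleted nodes 12; deleted edges (12,2,c); (12,9,c); (12,11,c); added nodes 16, 17, 18, 19, 20, 21, 22; added edges (19,2,c); (19,16,c); (19,18,c); (20,9,c); (20,16,c); (20,17,c); (21,11,c); (21,17,c); (21,18,c); (22,16,c); (22,17,c); (22,18,c); result: nodes: 2:vx, 3:vx, 4:vx, 5:vx, 6:vx, 7:tri, 9:vx, 10:vx, 11:vx, 13:tri, 14:tri, 15:tri, 16:vx, 17:vx, 18:vx, 19:tri, 20:tri, 21:tri, 22:tri edges: (7,2,ck); (7,3,c); (7,5,c); (7,6,c); (13,4,c); (13,9,c); (13,10,c); (14,6,c); (14,10,c); (14,11,c); (15,9,c); (15,10,c); (15,11,c); (19,2,c); (19,16,c); (19,18,c); (20,9,c); (20,16,c); (20,17,c); (21,11,c); (21,17,c); (21,18,c); (22,16,c); (22,17,c); (22,18,c)
final:
nodes: 2:vx, 3:vx, 4:vx, 5:vx, 6:vx, 7:tri, 9:vx, 10:vx, 11:vx, 13:tri, 14:tri, 15:tri, 16:vx, 17:vx, 18:vx, 19:tri, 20:tri, 21:tri, 22:tri
edges: (7,2,ck); (7,3,c); (7,5,c); (7,6,c); (13,4,c); (13,9,c); (13,10,c); (14,6,c); (14,10,c); (14,11,c); (15,9,c); (15,10,c); (15,11,c); (19,2,c); (19,16,c); (19,18,c); (20,9,c); (20,16,c); (20,17,c); (21,11,c); (21,17,c); (21,18,c); (22,16,c); (22,17,c); (22,18,c)


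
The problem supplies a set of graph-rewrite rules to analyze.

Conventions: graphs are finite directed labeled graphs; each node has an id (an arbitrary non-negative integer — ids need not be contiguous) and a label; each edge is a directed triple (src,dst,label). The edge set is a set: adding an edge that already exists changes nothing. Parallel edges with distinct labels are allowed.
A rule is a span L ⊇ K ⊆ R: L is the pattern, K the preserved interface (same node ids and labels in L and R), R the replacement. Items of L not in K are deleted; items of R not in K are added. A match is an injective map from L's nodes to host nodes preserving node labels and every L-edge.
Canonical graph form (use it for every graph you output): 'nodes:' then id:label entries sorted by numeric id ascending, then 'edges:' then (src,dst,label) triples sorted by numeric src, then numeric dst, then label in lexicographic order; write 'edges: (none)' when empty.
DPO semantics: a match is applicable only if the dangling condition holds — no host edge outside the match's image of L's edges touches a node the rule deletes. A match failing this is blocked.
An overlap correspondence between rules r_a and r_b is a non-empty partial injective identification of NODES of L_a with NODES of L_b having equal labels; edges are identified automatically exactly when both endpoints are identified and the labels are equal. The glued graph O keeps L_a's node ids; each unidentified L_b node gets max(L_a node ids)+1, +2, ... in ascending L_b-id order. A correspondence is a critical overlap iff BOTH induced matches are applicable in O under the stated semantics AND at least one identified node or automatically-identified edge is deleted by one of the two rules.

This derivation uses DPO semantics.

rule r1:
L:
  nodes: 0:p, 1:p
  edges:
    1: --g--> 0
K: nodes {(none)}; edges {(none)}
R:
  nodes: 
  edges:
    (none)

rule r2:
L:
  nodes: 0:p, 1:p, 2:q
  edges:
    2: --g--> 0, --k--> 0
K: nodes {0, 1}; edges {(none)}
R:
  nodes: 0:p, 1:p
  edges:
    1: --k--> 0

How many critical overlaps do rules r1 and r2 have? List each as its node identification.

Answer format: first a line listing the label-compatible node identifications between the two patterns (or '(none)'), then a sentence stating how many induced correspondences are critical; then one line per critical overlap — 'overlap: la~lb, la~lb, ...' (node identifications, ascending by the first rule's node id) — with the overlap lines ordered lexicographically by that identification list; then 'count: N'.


label-compatible node identifications between L(r1) and L(r2): 0~0, 0~1, 1~0, 1~1
2 of the induced correspondences are critical overlaps of r1 and r2.
overlap: 0~1
overlap: 1~1
count: 2


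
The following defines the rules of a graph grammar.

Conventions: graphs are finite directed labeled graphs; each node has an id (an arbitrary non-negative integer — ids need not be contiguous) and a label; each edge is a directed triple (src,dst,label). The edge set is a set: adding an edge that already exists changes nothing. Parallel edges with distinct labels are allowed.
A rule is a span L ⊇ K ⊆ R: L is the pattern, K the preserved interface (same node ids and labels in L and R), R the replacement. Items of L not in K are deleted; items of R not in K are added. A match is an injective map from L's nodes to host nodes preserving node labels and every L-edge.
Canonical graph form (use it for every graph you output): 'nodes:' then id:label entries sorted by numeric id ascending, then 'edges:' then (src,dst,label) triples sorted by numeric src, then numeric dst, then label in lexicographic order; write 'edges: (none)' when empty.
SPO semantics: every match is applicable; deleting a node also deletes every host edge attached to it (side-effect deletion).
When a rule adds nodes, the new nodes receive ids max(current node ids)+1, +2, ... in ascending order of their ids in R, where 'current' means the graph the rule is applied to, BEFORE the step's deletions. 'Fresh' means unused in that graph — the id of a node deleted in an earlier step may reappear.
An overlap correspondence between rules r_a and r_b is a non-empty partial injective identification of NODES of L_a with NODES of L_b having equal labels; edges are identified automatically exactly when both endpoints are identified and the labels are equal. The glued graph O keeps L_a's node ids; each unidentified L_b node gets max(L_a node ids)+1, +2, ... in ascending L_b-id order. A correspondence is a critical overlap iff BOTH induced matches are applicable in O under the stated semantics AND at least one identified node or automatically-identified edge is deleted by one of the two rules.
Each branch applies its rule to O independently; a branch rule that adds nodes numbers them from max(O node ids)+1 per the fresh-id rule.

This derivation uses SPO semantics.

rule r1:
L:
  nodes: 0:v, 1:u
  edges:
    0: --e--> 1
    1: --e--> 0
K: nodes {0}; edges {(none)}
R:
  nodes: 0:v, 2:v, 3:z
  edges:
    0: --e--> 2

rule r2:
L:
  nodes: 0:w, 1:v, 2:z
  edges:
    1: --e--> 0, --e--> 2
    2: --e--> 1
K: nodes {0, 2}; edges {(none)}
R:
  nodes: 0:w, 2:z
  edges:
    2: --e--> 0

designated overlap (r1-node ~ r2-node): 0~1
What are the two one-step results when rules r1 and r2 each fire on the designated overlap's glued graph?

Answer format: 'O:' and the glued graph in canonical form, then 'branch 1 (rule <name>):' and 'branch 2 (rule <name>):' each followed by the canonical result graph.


O:
nodes: 0:v, 1:u, 2:w, 3:z
edges: (0,1,e); (0,2,e); (0,3,e); (1,0,e); (3,0,e)
branch 1 (rule r1):
nodes: 0:v, 2:w, 3:z, 4:v, 5:z
edges: (0,2,e); (0,3,e); (0,4,e); (3,0,e)
branch 2 (rule r2):
nodes: 1:u, 2:w, 3:z
edges: (3,2,e)


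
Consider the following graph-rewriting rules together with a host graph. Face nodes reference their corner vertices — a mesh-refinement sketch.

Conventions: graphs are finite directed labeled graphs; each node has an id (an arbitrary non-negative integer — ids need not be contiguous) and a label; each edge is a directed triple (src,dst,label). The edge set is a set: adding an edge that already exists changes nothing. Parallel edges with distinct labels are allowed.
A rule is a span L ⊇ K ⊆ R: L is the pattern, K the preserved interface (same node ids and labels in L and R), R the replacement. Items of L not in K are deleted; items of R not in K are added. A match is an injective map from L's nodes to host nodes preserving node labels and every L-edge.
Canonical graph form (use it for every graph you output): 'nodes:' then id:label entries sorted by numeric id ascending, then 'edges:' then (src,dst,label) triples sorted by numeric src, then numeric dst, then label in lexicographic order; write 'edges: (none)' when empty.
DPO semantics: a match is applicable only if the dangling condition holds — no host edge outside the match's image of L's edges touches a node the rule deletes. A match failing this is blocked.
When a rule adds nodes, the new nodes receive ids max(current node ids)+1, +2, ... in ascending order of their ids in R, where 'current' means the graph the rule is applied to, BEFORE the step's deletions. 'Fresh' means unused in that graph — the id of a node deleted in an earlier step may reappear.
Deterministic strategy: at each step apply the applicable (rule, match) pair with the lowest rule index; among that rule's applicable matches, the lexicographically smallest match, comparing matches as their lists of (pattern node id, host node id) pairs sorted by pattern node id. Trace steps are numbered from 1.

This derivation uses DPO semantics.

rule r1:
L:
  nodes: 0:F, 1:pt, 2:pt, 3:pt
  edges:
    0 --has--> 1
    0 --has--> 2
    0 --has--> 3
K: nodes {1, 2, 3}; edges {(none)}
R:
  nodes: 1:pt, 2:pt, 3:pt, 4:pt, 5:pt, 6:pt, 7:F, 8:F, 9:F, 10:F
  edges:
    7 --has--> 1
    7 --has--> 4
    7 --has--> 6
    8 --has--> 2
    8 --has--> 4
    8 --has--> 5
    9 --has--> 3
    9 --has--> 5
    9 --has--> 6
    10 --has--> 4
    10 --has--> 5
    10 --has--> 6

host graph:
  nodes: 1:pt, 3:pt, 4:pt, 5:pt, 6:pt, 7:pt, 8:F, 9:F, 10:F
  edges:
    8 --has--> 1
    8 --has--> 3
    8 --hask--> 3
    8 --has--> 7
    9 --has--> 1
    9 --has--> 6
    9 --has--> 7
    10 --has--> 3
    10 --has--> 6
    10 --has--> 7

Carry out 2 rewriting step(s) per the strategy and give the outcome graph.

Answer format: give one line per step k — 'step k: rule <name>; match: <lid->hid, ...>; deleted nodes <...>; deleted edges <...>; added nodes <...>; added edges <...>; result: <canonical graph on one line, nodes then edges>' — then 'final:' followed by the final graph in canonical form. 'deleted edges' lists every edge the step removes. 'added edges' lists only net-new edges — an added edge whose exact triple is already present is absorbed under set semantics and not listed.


step 1: rule r1; match: 0->9, 1->1, 2->6, 3->7; deleted nodes 9; deleted edges (9,1,has); (9,6,has); (9,7,has); added nodes 11, 12, 13, 14, 15, 16, 17; added edges (14,1,has); (14,11,has); (14,13,has); (15,6,has); (15,11,has); (15,12,has); (16,7,has); (16,12,has); (16,13,has); (17,11,has); (17,12,has); (17,13,has); result: nodes: 1:pt, 3:pt, 4:pt, 5:pt, 6:pt, 7:pt, 8:F, 10:F, 11:pt, 12:pt, 13:pt, 14:F, 15:F, 16:F, 17:F edges: (8,1,has); (8,3,has); (8,3,hask); (8,7,has); (10,3,has); (10,6,has); (10,7,has); (14,1,has); (14,11,has); (14,13,has); (15,6,has); (15,11,has); (15,12,has); (16,7,has); (16,12,has); (16,13,has); (17,11,has); (17,12,has); (17,13,has)
step 2: rule r1; match: 0->10, 1->3, 2->6, 3->7; deleted nodes 10; deleted edges (10,3,has); (10,6,has); (10,7,has); added nodes 18, 19, 20, 21, 22, 23, 24; added edges (21,3,has); (21,18,has); (21,20,has); (22,6,has); (22,18,has); (22,19,has); (23,7,has); (23,19,has); (23,20,has); (24,18,has); (24,19,has); (24,20,has); result: nodes: 1:pt, 3:pt, 4:pt, 5:pt, 6:pt, 7:pt, 8:F, 11:pt, 12:pt, 13:pt, 14:F, 15:F, 16:F, 17:F, 18:pt, 19:pt, 20:pt, 21:F, 22:F, 23:F, 24:F edges: (8,1,has); (8,3,has); (8,3,hask); (8,7,has); (14,1,has); (14,11,has); (14,13,has); (15,6,has); (15,11,has); (15,12,has); (16,7,has); (16,12,has); (16,13,has); (17,11,has); (17,12,has); (17,13,has); (21,3,has); (21,18,has); (21,20,has); (22,6,has); (22,18,has); (22,19,has); (23,7,has); (23,19,has); (23,20,has); (24,18,has); (24,19,has); (24,20,has)
final:
nodes: 1:pt, 3:pt, 4:pt, 5:pt, 6:pt, 7:pt, 8:F, 11:pt, 12:pt, 13:pt, 14:F, 15:F, 16:F, 17:F, 18:pt, 19:pt, 20:pt, 21:F, 22:F, 23:F, 24:F
edges: (8,1,has); (8,3,has); (8,3,hask); (8,7,has); (14,1,has); (14,11,has); (14,13,has); (15,6,has); (15,11,has); (15,12,has); (16,7,has); (16,12,has); (16,13,has); (17,11,has); (17,12,has); (17,13,has); (21,3,has); (21,18,has); (21,20,has); (22,6,has); (22,18,has); (22,19,has); (23,7,has); (23,19,has); (23,20,has); (24,18,has); (24,19,has); (24,20,has)


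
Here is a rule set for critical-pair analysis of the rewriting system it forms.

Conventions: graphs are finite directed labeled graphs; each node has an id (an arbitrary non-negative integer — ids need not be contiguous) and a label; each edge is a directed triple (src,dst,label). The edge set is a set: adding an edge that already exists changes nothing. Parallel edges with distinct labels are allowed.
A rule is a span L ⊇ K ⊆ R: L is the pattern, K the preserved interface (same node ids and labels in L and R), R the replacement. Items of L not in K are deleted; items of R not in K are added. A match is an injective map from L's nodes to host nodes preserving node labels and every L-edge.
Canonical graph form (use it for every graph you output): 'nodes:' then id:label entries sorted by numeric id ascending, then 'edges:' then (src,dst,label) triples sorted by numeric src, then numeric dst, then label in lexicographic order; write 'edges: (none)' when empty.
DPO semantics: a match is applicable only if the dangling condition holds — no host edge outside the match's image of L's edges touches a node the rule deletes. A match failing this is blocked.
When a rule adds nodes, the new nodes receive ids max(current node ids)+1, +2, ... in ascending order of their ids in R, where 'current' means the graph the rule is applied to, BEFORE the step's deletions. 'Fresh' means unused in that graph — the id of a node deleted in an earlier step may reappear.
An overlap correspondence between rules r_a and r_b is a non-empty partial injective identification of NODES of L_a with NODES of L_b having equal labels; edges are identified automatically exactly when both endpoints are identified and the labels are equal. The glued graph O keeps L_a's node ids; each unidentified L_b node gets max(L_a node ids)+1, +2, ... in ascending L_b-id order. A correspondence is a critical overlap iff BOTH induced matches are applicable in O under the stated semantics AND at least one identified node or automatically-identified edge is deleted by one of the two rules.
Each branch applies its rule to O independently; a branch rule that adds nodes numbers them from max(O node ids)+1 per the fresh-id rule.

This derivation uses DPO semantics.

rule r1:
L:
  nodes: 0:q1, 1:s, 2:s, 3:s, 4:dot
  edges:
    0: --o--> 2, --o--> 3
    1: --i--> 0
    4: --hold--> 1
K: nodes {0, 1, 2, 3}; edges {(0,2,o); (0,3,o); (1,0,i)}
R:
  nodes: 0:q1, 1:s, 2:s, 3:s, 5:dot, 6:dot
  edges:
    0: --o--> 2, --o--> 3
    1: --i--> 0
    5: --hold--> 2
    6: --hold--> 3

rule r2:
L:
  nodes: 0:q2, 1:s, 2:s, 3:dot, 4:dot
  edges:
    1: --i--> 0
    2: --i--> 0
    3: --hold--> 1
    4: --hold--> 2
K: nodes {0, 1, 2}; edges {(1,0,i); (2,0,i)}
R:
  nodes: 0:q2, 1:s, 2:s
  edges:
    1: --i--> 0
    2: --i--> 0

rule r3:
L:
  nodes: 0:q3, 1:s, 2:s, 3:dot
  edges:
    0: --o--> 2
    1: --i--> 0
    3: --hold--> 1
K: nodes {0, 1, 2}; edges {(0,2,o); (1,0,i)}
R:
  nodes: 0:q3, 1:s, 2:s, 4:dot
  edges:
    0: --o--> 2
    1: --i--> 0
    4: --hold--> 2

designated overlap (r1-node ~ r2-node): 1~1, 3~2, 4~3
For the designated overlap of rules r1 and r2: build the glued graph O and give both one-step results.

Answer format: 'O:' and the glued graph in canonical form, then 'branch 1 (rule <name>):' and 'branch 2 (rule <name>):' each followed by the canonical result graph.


O:
nodes: 0:q1, 1:s, 2:s, 3:s, 4:dot, 5:q2, 6:dot
edges: (0,2,o); (0,3,o); (1,0,i); (1,5,i); (3,5,i); (4,1,hold); (6,3,hold)
branch 1 (rule r1):
nodes: 0:q1, 1:s, 2:s, 3:s, 5:q2, 6:dot, 7:dot, 8:dot
edges: (0,2,o); (0,3,o); (1,0,i); (1,5,i); (3,5,i); (6,3,hold); (7,2,hold); (8,3,hold)
branch 2 (rule r2):
nodes: 0:q1, 1:s, 2:s, 3:s, 5:q2
edges: (0,2,o); (0,3,o); (1,0,i); (1,5,i); (3,5,i)


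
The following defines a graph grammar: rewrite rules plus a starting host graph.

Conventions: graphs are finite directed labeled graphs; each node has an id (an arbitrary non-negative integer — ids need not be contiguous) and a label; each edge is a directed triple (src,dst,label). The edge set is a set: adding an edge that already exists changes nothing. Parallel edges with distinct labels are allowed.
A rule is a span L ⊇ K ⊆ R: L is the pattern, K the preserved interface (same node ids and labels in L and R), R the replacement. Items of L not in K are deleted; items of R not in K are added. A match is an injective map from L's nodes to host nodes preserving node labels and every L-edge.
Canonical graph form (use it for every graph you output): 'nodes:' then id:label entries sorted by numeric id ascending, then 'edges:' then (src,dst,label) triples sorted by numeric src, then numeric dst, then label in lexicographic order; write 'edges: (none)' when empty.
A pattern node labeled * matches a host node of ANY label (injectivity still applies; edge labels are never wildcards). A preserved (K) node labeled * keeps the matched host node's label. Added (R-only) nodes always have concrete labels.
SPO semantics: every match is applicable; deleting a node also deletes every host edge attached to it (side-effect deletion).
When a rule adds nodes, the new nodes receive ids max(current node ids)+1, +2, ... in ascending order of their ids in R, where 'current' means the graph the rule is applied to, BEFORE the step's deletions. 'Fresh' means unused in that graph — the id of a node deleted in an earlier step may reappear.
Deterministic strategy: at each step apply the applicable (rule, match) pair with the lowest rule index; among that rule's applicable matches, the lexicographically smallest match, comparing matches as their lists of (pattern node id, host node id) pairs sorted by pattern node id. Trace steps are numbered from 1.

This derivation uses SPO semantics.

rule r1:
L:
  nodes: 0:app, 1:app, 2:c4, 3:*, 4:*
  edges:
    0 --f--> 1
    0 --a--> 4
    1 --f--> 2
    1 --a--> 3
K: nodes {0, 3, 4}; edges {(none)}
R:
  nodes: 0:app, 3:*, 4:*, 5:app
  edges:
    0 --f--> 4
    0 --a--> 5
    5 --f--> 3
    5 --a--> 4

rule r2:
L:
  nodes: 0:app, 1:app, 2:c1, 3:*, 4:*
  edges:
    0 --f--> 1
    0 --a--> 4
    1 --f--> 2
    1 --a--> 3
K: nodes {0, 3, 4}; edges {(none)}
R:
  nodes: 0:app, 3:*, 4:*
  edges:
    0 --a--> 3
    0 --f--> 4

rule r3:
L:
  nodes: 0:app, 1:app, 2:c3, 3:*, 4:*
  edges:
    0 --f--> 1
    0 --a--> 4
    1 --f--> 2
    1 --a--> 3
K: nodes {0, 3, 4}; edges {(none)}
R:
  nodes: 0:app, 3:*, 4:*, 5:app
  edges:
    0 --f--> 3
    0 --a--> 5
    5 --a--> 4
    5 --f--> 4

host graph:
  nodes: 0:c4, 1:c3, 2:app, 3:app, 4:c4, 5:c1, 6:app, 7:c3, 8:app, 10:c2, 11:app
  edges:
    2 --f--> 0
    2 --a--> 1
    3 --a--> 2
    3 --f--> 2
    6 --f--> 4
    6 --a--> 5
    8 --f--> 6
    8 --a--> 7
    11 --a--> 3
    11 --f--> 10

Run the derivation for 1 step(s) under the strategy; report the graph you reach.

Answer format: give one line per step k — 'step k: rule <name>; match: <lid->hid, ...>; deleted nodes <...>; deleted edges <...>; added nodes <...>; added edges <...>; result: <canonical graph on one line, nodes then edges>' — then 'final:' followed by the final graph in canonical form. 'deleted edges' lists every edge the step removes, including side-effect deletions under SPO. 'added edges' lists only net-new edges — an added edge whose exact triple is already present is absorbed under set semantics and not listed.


step 1: rule r1; match: 0->8, 1->6, 2->4, 3->5, 4->7; deleted nodes 4, 6; deleted edges (6,4,f); (6,5,a); (8,6,f); (8,7,a); added nodes 12; added edges (8,7,f); (8,12,a); (12,5,f); (12,7,a); result: nodes: 0:c4, 1:c3, 2:app, 3:app, 5:c1, 7:c3, 8:app, 10:c2, 11:app, 12:app edges: (2,0,f); (2,1,a); (3,2,a); (3,2,f); (8,7,f); (8,12,a); (11,3,a); (11,10,f); (12,5,f); (12,7,a)
final:
nodes: 0:c4, 1:c3, 2:app, 3:app, 5:c1, 7:c3, 8:app, 10:c2, 11:app, 12:app
edges: (2,0,f); (2,1,a); (3,2,a); (3,2,f); (8,7,f); (8,12,a); (11,3,a); (11,10,f); (12,5,f); (12,7,a)


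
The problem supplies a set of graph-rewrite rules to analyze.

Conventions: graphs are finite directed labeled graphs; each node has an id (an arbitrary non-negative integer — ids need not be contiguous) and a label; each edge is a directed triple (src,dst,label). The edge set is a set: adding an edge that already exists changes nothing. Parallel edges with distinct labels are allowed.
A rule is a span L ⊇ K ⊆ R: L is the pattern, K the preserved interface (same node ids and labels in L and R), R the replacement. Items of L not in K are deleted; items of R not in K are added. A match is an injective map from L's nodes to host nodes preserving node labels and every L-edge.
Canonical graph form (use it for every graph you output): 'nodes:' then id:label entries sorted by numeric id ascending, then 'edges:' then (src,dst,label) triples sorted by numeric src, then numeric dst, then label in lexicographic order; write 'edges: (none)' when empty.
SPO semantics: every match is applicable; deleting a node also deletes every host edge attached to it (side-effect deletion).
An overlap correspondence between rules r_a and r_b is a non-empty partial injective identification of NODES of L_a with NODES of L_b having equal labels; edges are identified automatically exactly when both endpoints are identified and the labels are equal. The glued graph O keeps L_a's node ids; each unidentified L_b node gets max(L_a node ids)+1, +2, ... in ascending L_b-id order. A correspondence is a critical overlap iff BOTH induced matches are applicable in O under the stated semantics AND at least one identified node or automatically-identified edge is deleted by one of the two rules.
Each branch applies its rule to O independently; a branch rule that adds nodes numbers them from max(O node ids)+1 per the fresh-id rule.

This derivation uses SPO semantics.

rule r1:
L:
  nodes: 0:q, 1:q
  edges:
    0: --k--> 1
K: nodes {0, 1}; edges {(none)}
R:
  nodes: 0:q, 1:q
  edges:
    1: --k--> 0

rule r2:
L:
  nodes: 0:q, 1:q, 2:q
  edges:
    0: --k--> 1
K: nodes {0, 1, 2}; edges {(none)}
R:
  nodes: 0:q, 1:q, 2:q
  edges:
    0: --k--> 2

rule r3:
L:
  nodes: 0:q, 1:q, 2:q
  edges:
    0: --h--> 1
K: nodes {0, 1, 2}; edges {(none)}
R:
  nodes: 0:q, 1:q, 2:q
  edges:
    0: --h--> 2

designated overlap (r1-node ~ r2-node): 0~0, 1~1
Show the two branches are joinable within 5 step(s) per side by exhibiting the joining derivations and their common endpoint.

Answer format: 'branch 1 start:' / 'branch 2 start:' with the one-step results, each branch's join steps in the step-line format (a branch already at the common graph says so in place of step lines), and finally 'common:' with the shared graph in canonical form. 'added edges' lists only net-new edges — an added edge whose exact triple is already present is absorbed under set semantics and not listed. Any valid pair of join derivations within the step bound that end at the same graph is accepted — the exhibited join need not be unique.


branch 1 start:
nodes: 0:q, 1:q, 2:q
edges: (1,0,k)
branch 2 start:
nodes: 0:q, 1:q, 2:q
edges: (0,2,k)
branch 1 step 1: rule r1; match: 0->1, 1->0; deleted nodes (none); deleted edges (1,0,k); added nodes (none); added edges (0,1,k); result: nodes: 0:q, 1:q, 2:q edges: (0,1,k)
branch 2 step 1: rule r2; match: 0->0, 1->2, 2->1; deleted nodes (none); deleted edges (0,2,k); added nodes (none); added edges (0,1,k); result: nodes: 0:q, 1:q, 2:q edges: (0,1,k)
common:
nodes: 0:q, 1:q, 2:q
edges: (0,1,k)


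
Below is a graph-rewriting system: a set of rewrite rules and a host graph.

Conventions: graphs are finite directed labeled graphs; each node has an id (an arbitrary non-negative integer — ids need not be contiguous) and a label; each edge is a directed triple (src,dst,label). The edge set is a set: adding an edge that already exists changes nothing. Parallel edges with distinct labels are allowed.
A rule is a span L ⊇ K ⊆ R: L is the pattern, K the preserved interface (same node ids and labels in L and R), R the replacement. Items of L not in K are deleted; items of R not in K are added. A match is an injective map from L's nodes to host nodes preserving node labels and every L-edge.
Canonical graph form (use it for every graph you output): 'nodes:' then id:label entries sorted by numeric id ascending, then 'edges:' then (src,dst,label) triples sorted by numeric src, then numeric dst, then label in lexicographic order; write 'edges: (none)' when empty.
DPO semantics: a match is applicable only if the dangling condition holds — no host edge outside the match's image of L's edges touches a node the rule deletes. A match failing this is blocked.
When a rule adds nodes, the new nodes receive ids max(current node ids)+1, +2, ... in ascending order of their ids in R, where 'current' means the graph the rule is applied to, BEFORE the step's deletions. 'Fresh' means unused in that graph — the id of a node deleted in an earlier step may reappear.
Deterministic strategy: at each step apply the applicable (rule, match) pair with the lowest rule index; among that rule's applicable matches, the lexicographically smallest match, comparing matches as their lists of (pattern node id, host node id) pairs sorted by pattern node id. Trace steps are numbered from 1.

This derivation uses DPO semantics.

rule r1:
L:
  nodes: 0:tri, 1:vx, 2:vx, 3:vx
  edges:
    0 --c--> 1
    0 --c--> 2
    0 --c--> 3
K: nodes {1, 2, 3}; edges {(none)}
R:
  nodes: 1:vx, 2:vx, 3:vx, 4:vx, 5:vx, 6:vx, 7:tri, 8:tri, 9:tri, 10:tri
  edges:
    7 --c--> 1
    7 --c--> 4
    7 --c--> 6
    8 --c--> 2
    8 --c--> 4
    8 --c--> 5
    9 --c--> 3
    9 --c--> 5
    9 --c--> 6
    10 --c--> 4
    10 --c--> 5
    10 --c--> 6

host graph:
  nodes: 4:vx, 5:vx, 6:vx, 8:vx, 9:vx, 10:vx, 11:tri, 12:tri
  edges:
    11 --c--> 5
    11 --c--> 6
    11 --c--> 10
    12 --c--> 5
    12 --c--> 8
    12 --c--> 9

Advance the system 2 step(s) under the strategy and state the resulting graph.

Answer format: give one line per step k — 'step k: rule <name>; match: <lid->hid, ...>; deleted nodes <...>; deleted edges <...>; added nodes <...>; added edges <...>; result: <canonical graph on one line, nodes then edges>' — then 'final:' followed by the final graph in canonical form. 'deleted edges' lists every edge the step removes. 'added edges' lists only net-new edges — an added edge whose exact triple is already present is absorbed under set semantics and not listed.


step 1: rule r1; match: 0->11, 1->5, 2->6, 3->10; deleted nodes 11; deleted edges (11,5,c); (11,6,c); (11,10,c); added nodes 13, 14, 15, 16, 17, 18, 19; added edges (16,5,c); (16,13,c); (16,15,c); (17,6,c); (17,13,c); (17,14,c); (18,10,c); (18,14,c); (18,15,c); (19,13,c); (19,14,c); (19,15,c); result: nodes: 4:vx, 5:vx, 6:vx, 8:vx, 9:vx, 10:vx, 12:tri, 13:vx, 14:vx, 15:vx, 16:tri, 17:tri, 18:tri, 19:tri edges: (12,5,c); (12,8,c); (12,9,c); (16,5,c); (16,13,c); (16,15,c); (17,6,c); (17,13,c); (17,14,c); (18,10,c); (18,14,c); (18,15,c); (19,13,c); (19,14,c); (19,15,c)
step 2: rule r1; match: 0->12, 1->5, 2->8, 3->9; deleted nodes 12; deleted edges (12,5,c); (12,8,c); (12,9,c); added nodes 20, 21, 22, 23, 24, 25, 26; added edges (23,5,c); (23,20,c); (23,22,c); (24,8,c); (24,20,c); (24,21,c); (25,9,c); (25,21,c); (25,22,c); (26,20,c); (26,21,c); (26,22,c); result: nodes: 4:vx, 5:vx, 6:vx, 8:vx, 9:vx, 10:vx, 13:vx, 14:vx, 15:vx, 16:tri, 17:tri, 18:tri, 19:tri, 20:vx, 21:vx, 22:vx, 23:tri, 24:tri, 25:tri, 26:tri edges: (16,5,c); (16,13,c); (16,15,c); (17,6,c); (17,13,c); (17,14,c); (18,10,c); (18,14,c); (18,15,c); (19,13,c); (19,14,c); (19,15,c); (23,5,c); (23,20,c); (23,22,c); (24,8,c); (24,20,c); (24,21,c); (25,9,c); (25,21,c); (25,22,c); (26,20,c); (26,21,c); (26,22,c)
final:
nodes: 4:vx, 5:vx, 6:vx, 8:vx, 9:vx, 10:vx, 13:vx, 14:vx, 15:vx, 16:tri, 17:tri, 18:tri, 19:tri, 20:vx, 21:vx, 22:vx, 23:tri, 24:tri, 25:tri, 26:tri
edges: (16,5,c); (16,13,c); (16,15,c); (17,6,c); (17,13,c); (17,14,c); (18,10,c); (18,14,c); (18,15,c); (19,13,c); (19,14,c); (19,15,c); (23,5,c); (23,20,c); (23,22,c); (24,8,c); (24,20,c); (24,21,c); (25,9,c); (25,21,c); (25,22,c); (26,20,c); (26,21,c); (26,22,c)


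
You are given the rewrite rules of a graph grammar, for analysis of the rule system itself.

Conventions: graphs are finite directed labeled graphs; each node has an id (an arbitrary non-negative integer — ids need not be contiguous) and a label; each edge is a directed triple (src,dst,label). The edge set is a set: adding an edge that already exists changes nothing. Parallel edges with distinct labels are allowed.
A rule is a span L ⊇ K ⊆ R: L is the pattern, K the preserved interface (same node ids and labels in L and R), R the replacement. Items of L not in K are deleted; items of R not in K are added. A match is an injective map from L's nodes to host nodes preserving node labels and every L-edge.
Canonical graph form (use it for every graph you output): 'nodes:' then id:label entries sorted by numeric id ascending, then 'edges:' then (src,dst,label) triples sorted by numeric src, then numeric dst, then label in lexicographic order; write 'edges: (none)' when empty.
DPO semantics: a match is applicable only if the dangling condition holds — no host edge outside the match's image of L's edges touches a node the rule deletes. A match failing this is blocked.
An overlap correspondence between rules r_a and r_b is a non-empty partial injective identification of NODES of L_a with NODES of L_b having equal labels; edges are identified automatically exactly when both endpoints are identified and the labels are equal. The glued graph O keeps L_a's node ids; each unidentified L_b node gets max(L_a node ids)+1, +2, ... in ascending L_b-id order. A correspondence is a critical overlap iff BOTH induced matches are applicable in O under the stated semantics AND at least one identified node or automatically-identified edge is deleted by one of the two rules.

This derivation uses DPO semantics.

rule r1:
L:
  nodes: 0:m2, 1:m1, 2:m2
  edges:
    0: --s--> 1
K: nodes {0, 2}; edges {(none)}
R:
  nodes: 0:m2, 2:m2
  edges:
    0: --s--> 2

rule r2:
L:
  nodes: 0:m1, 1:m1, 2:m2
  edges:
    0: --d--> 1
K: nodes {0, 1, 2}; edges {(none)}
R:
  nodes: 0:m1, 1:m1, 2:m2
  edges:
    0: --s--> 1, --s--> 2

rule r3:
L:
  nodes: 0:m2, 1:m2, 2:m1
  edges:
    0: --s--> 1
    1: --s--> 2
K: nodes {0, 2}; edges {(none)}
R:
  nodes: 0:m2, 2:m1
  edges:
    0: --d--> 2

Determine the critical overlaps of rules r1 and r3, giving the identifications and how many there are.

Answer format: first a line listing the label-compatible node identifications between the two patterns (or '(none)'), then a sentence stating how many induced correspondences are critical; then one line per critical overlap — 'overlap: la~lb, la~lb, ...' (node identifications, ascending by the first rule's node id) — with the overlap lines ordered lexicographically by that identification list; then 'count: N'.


label-compatible node identifications between L(r1) and L(r3): 0~0, 0~1, 1~2, 2~0, 2~1
4 of the induced correspondences are critical overlaps of r1 and r3.
overlap: 0~0, 2~1
overlap: 0~1, 1~2
overlap: 0~1, 1~2, 2~0
overlap: 2~1
count: 4


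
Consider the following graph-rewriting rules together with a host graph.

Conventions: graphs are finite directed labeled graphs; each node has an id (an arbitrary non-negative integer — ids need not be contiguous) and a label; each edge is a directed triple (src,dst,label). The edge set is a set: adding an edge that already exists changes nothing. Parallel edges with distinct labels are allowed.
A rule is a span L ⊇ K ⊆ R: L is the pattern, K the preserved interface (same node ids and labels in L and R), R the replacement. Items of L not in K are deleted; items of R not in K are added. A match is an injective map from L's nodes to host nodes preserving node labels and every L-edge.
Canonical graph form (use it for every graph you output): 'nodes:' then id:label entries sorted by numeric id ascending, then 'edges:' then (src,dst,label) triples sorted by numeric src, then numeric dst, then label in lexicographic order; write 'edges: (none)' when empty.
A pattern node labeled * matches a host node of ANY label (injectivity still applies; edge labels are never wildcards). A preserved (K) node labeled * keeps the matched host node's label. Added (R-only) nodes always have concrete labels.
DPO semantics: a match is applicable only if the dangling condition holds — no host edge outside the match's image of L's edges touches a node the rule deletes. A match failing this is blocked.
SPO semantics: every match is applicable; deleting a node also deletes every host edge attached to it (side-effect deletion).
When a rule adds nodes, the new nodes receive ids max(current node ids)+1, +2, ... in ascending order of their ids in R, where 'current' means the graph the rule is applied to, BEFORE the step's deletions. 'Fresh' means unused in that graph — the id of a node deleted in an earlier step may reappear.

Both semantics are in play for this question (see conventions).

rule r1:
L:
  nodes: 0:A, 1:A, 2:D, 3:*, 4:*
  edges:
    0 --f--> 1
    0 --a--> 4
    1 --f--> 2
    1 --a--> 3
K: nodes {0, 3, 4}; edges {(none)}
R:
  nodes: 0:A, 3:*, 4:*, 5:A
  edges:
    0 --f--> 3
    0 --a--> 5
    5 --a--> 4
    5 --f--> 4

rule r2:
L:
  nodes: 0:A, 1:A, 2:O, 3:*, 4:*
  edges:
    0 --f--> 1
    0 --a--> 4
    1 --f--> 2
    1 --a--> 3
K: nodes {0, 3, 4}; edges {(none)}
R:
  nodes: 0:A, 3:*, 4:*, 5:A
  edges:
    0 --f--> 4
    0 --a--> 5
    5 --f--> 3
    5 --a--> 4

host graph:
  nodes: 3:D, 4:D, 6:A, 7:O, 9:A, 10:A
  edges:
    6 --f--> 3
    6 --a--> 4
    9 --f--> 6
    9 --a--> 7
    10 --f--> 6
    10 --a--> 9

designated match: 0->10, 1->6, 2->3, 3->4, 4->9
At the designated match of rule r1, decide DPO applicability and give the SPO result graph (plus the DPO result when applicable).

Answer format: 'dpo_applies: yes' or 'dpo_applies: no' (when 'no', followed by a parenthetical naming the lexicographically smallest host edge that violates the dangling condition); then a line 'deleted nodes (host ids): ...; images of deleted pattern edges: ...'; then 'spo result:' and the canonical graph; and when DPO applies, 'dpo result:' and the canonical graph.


dpo_applies: no
(the rule deletes node 6, which keeps host edge (9,6,f) outside the match image — the dangling condition fails, DPO blocks; SPO proceeds and side-deletes such edges)
deleted nodes (host ids): 3, 6; images of deleted pattern edges: (6,3,f); (6,4,a); (10,6,f); (10,9,a)
spo result:
nodes: 4:D, 7:O, 9:A, 10:A, 11:A
edges: (9,7,a); (10,4,f); (10,11,a); (11,9,a); (11,9,f)
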